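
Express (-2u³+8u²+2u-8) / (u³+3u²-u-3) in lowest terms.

(-2u+8)/(u+3)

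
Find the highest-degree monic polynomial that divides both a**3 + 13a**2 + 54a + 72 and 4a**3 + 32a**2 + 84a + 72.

a + 3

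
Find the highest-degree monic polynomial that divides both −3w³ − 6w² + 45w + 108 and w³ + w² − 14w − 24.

w² − w − 12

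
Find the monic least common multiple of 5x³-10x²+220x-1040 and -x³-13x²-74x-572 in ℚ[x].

x⁴+9x³+22x²+276x-2288

By polynomial division,
  5x³-10x²+220x-1040 = (-5)(-x³-13x²-74x-572) + (-75x²-150x-3900)
  -x³-13x²-74x-572 = ((1/75)x+11/75)(-75x²-150x-3900) + (0)
Last nonzero remainder: -75x²-150x-3900. Dividing through by -75 gives the monic gcd x²+2x+52.
Then lcm(f, g) = f·g / gcd(f, g); expanding and making the result monic gives the answer.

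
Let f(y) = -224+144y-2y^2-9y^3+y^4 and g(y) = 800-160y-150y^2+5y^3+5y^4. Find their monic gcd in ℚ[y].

Repeated division with remainder:
  y^4-9y^3-2y^2+144y-224 = (1/5)(5y^4+5y^3-150y^2-160y+800) + (-10y^3+28y^2+176y-384)
  5y^4+5y^3-150y^2-160y+800 = (-(1/2)y-19/10)(-10y^3+28y^2+176y-384) + (-(44/5)y^2-(88/5)y+352/5)
  -10y^3+28y^2+176y-384 = ((25/22)y-60/11)(-(44/5)y^2-(88/5)y+352/5) + (0)
Last nonzero remainder: -(44/5)y^2-(88/5)y+352/5. Dividing through by -44/5 gives the monic gcd y^2+2y-8.

-8+2y+y^2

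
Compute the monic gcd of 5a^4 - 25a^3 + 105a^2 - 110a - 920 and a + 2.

By polynomial division,
  5a^4 - 25a^3 + 105a^2 - 110a - 920 = (5a^3 - 35a^2 + 175a - 460)(a + 2) + (0)
The last nonzero remainder a + 2 is already monic.

a + 2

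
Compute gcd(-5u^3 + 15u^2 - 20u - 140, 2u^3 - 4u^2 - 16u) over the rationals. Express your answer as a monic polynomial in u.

Euclidean algorithm in ℚ[u]:
  -5u^3 + 15u^2 - 20u - 140 = (-5/2)(2u^3 - 4u^2 - 16u) + (5u^2 - 60u - 140)
  2u^3 - 4u^2 - 16u = ((2/5)u + 4)(5u^2 - 60u - 140) + (280u + 560)
  5u^2 - 60u - 140 = ((1/56)u - 1/4)(280u + 560) + (0)
Last nonzero remainder: 280u + 560. Dividing through by 280 gives the monic gcd u + 2.

u + 2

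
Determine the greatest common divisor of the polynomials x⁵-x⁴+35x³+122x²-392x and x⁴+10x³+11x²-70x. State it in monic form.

x²-2x

Apply the Euclidean algorithm:
  x⁵-x⁴+35x³+122x²-392x = (x-11)(x⁴+10x³+11x²-70x) + (134x³+313x²-1162x)
  x⁴+10x³+11x²-70x = ((1/134)x+1027/17956)(134x³+313x²-1162x) + ((31773/17956)x²-(31773/8978)x)
  134x³+313x²-1162x = ((2406104/31773)x+1490348/4539)((31773/17956)x²-(31773/8978)x) + (0)
Last nonzero remainder: (31773/17956)x²-(31773/8978)x. Dividing through by 31773/17956 gives the monic gcd x²-2x.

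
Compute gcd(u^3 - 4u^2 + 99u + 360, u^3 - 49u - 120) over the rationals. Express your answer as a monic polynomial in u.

u + 3

Euclidean algorithm in ℚ[u]:
  u^3 - 4u^2 + 99u + 360 = (u^3 - 49u - 120) + (-4u^2 + 148u + 480)
  u^3 - 49u - 120 = (-(1/4)u - 37/4)(-4u^2 + 148u + 480) + (1440u + 4320)
  -4u^2 + 148u + 480 = (-(1/360)u + 1/9)(1440u + 4320) + (0)
Last nonzero remainder: 1440u + 4320. Dividing through by 1440 gives the monic gcd u + 3.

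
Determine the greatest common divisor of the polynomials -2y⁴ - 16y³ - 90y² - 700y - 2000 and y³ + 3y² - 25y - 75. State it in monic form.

y + 5

Apply the Euclidean algorithm:
  -2y⁴ - 16y³ - 90y² - 700y - 2000 = (-2y - 10)(y³ + 3y² - 25y - 75) + (-110y² - 1100y - 2750)
  y³ + 3y² - 25y - 75 = (-(1/110)y + 7/110)(-110y² - 1100y - 2750) + (20y + 100)
  -110y² - 1100y - 2750 = (-(11/2)y - 55/2)(20y + 100) + (0)
Last nonzero remainder: 20y + 100. Dividing through by 20 gives the monic gcd y + 5.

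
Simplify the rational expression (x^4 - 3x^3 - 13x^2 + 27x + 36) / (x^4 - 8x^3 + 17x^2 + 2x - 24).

(x + 3)/(x - 2)

Euclidean algorithm in ℚ[x]:
  x^4 - 3x^3 - 13x^2 + 27x + 36 = (x^4 - 8x^3 + 17x^2 + 2x - 24) + (5x^3 - 30x^2 + 25x + 60)
  x^4 - 8x^3 + 17x^2 + 2x - 24 = ((1/5)x - 2/5)(5x^3 - 30x^2 + 25x + 60) + (0)
Last nonzero remainder: 5x^3 - 30x^2 + 25x + 60. Dividing through by 5 gives the monic gcd x^3 - 6x^2 + 5x + 12.
Cancel x^3 - 6x^2 + 5x + 12 from numerator and denominator to get the reduced form.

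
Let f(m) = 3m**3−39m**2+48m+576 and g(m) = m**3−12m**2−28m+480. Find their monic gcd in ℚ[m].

m−8

Euclidean algorithm in ℚ[m]:
  3m**3−39m**2+48m+576 = (3)(m**3−12m**2−28m+480) + (−3m**2+132m−864)
  m**3−12m**2−28m+480 = (−(1/3)m−32/3)(−3m**2+132m−864) + (1092m−8736)
  −3m**2+132m−864 = (−(1/364)m+9/91)(1092m−8736) + (0)
Last nonzero remainder: 1092m−8736. Dividing through by 1092 gives the monic gcd m−8.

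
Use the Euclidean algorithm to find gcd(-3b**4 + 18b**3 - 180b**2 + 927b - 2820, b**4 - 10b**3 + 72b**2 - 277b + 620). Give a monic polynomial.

Euclidean algorithm in ℚ[b]:
  -3b**4 + 18b**3 - 180b**2 + 927b - 2820 = (-3)(b**4 - 10b**3 + 72b**2 - 277b + 620) + (-12b**3 + 36b**2 + 96b - 960)
  b**4 - 10b**3 + 72b**2 - 277b + 620 = (-(1/12)b + 7/12)(-12b**3 + 36b**2 + 96b - 960) + (59b**2 - 413b + 1180)
  -12b**3 + 36b**2 + 96b - 960 = (-(12/59)b - 48/59)(59b**2 - 413b + 1180) + (0)
Last nonzero remainder: 59b**2 - 413b + 1180. Dividing through by 59 gives the monic gcd b**2 - 7b + 20.

b**2 - 7b + 20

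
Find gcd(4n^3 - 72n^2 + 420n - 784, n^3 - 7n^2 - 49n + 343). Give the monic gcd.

By polynomial division,
  4n^3 - 72n^2 + 420n - 784 = (4)(n^3 - 7n^2 - 49n + 343) + (-44n^2 + 616n - 2156)
  n^3 - 7n^2 - 49n + 343 = (-(1/44)n - 7/44)(-44n^2 + 616n - 2156) + (0)
Last nonzero remainder: -44n^2 + 616n - 2156. Dividing through by -44 gives the monic gcd n^2 - 14n + 49.

n^2 - 14n + 49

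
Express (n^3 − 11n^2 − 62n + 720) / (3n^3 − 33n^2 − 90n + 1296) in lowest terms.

By polynomial division,
  n^3 − 11n^2 − 62n + 720 = (1/3)(3n^3 − 33n^2 − 90n + 1296) + (−32n + 288)
  3n^3 − 33n^2 − 90n + 1296 = (−(3/32)n^2 + (3/16)n + 9/2)(−32n + 288) + (0)
Last nonzero remainder: −32n + 288. Dividing through by −32 gives the monic gcd n − 9.
Cancel n − 9 from numerator and denominator to get the reduced form.

(n^2 − 2n − 80)/(3n^2 − 6n − 144)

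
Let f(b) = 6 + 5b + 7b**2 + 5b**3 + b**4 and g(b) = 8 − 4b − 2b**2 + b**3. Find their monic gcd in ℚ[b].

2 + b

By polynomial division,
  b**4 + 5b**3 + 7b**2 + 5b + 6 = (b + 7)(b**3 − 2b**2 − 4b + 8) + (25b**2 + 25b − 50)
  b**3 − 2b**2 − 4b + 8 = ((1/25)b − 3/25)(25b**2 + 25b − 50) + (b + 2)
  25b**2 + 25b − 50 = (25b − 25)(b + 2) + (0)
The last nonzero remainder b + 2 is already monic.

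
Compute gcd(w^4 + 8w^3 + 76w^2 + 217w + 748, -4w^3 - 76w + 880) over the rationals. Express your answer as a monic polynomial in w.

w^2 + 5w + 44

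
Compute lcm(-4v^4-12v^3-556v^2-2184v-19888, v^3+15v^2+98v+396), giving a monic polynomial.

v^5+12v^4+166v^3+1797v^2+9886v+44748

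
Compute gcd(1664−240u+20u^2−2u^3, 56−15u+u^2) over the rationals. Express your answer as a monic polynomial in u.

Euclidean algorithm in ℚ[u]:
  −2u^3+20u^2−240u+1664 = (−2u−10)(u^2−15u+56) + (−278u+2224)
  u^2−15u+56 = (−(1/278)u+7/278)(−278u+2224) + (0)
Last nonzero remainder: −278u+2224. Dividing through by −278 gives the monic gcd u−8.

−8+u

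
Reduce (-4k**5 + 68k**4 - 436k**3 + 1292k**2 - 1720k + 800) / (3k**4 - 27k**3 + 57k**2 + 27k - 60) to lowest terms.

Repeated division with remainder:
  -4k**5 + 68k**4 - 436k**3 + 1292k**2 - 1720k + 800 = (-(4/3)k + 32/3)(3k**4 - 27k**3 + 57k**2 + 27k - 60) + (-72k**3 + 720k**2 - 2088k + 1440)
  3k**4 - 27k**3 + 57k**2 + 27k - 60 = (-(1/24)k - 1/24)(-72k**3 + 720k**2 - 2088k + 1440) + (0)
Last nonzero remainder: -72k**3 + 720k**2 - 2088k + 1440. Dividing through by -72 gives the monic gcd k**3 - 10k**2 + 29k - 20.
Cancel k**3 - 10k**2 + 29k - 20 from numerator and denominator to get the reduced form.

(-4k**2 + 28k - 40)/(3k + 3)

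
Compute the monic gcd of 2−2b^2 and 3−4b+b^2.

−1+b

Repeated division with remainder:
  −2b^2+2 = (−2)(b^2−4b+3) + (−8b+8)
  b^2−4b+3 = (−(1/8)b+3/8)(−8b+8) + (0)
Last nonzero remainder: −8b+8. Dividing through by −8 gives the monic gcd b−1.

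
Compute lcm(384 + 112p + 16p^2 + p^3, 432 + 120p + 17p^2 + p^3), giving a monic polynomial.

Apply the Euclidean algorithm:
  p^3 + 16p^2 + 112p + 384 = (p^3 + 17p^2 + 120p + 432) + (-p^2 - 8p - 48)
  p^3 + 17p^2 + 120p + 432 = (-p - 9)(-p^2 - 8p - 48) + (0)
Last nonzero remainder: -p^2 - 8p - 48. Dividing through by -1 gives the monic gcd p^2 + 8p + 48.
Then lcm(f, g) = f·g / gcd(f, g); expanding and making the result monic gives the answer.

3456 + 1392p + 256p^2 + 25p^3 + p^4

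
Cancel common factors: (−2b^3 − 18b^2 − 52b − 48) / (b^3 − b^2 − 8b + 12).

Euclidean algorithm in ℚ[b]:
  −2b^3 − 18b^2 − 52b − 48 = (−2)(b^3 − b^2 − 8b + 12) + (−20b^2 − 68b − 24)
  b^3 − b^2 − 8b + 12 = (−(1/20)b + 11/50)(−20b^2 − 68b − 24) + ((144/25)b + 432/25)
  −20b^2 − 68b − 24 = (−(125/36)b − 25/18)((144/25)b + 432/25) + (0)
Last nonzero remainder: (144/25)b + 432/25. Dividing through by 144/25 gives the monic gcd b + 3.
Cancel b + 3 from numerator and denominator to get the reduced form.

(−2b^2 − 12b − 16)/(b^2 − 4b + 4)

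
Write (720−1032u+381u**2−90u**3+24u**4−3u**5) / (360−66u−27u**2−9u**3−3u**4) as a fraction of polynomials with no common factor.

(−16+24u−9u**2+u**3)/(−8+2u+u**2)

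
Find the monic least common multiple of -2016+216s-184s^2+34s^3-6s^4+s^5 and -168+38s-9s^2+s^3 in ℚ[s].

Repeated division with remainder:
  s^5-6s^4+34s^3-184s^2+216s-2016 = (s^2+3s+23)(s^3-9s^2+38s-168) + (77s^2-154s+1848)
  s^3-9s^2+38s-168 = ((1/77)s-1/11)(77s^2-154s+1848) + (0)
Last nonzero remainder: 77s^2-154s+1848. Dividing through by 77 gives the monic gcd s^2-2s+24.
Then lcm(f, g) = f·g / gcd(f, g); expanding and making the result monic gives the answer.

14112-3528s+1504s^2-422s^3+76s^4-13s^5+s^6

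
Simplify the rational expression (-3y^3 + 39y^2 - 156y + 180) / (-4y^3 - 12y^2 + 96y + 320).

By polynomial division,
  -3y^3 + 39y^2 - 156y + 180 = (3/4)(-4y^3 - 12y^2 + 96y + 320) + (48y^2 - 228y - 60)
  -4y^3 - 12y^2 + 96y + 320 = (-(1/12)y - 31/48)(48y^2 - 228y - 60) + (-(225/4)y + 1125/4)
  48y^2 - 228y - 60 = (-(64/75)y - 16/75)(-(225/4)y + 1125/4) + (0)
Last nonzero remainder: -(225/4)y + 1125/4. Dividing through by -225/4 gives the monic gcd y - 5.
Cancel y - 5 from numerator and denominator to get the reduced form.

(3y^2 - 24y + 36)/(4y^2 + 32y + 64)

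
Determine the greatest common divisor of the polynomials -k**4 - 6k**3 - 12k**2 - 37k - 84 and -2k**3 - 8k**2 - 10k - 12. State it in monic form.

By polynomial division,
  -k**4 - 6k**3 - 12k**2 - 37k - 84 = ((1/2)k + 1)(-2k**3 - 8k**2 - 10k - 12) + (k**2 - 21k - 72)
  -2k**3 - 8k**2 - 10k - 12 = (-2k - 50)(k**2 - 21k - 72) + (-1204k - 3612)
  k**2 - 21k - 72 = (-(1/1204)k + 6/301)(-1204k - 3612) + (0)
Last nonzero remainder: -1204k - 3612. Dividing through by -1204 gives the monic gcd k + 3.

k + 3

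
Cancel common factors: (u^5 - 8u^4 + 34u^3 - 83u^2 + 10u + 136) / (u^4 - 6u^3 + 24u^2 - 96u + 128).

(u^3 - 2u^2 + 14u + 17)/(u^2 + 16)

Euclidean algorithm in ℚ[u]:
  u^5 - 8u^4 + 34u^3 - 83u^2 + 10u + 136 = (u - 2)(u^4 - 6u^3 + 24u^2 - 96u + 128) + (-2u^3 + 61u^2 - 310u + 392)
  u^4 - 6u^3 + 24u^2 - 96u + 128 = (-(1/2)u - 49/4)(-2u^3 + 61u^2 - 310u + 392) + ((2465/4)u^2 - (7395/2)u + 4930)
  -2u^3 + 61u^2 - 310u + 392 = (-(8/2465)u + 196/2465)((2465/4)u^2 - (7395/2)u + 4930) + (0)
Last nonzero remainder: (2465/4)u^2 - (7395/2)u + 4930. Dividing through by 2465/4 gives the monic gcd u^2 - 6u + 8.
Cancel u^2 - 6u + 8 from numerator and denominator to get the reduced form.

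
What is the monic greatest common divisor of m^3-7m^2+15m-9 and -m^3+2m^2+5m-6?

Apply the Euclidean algorithm:
  m^3-7m^2+15m-9 = (-1)(-m^3+2m^2+5m-6) + (-5m^2+20m-15)
  -m^3+2m^2+5m-6 = ((1/5)m+2/5)(-5m^2+20m-15) + (0)
Last nonzero remainder: -5m^2+20m-15. Dividing through by -5 gives the monic gcd m^2-4m+3.

m^2-4m+3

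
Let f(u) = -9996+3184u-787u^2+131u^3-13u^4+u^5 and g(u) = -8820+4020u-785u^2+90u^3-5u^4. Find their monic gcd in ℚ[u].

-294+85u-12u^2+u^3

Apply the Euclidean algorithm:
  u^5-13u^4+131u^3-787u^2+3184u-9996 = (-(1/5)u-1)(-5u^4+90u^3-785u^2+4020u-8820) + (64u^3-768u^2+5440u-18816)
  -5u^4+90u^3-785u^2+4020u-8820 = (-(5/64)u+15/32)(64u^3-768u^2+5440u-18816) + (0)
Last nonzero remainder: 64u^3-768u^2+5440u-18816. Dividing through by 64 gives the monic gcd u^3-12u^2+85u-294.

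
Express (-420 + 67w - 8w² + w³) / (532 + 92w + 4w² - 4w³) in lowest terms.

(-60 + w - w²)/(76 + 24w + 4w²)

Repeated division with remainder:
  w³ - 8w² + 67w - 420 = (-1/4)(-4w³ + 4w² + 92w + 532) + (-7w² + 90w - 287)
  -4w³ + 4w² + 92w + 532 = ((4/7)w + 332/49)(-7w² + 90w - 287) + (-(17336/49)w + 17336/7)
  -7w² + 90w - 287 = ((343/17336)w - 2009/17336)(-(17336/49)w + 17336/7) + (0)
Last nonzero remainder: -(17336/49)w + 17336/7. Dividing through by -17336/49 gives the monic gcd w - 7.
Cancel w - 7 from numerator and denominator to get the reduced form.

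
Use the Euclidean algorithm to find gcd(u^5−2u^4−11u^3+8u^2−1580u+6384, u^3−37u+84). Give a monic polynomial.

Apply the Euclidean algorithm:
  u^5−2u^4−11u^3+8u^2−1580u+6384 = (u^2−2u+26)(u^3−37u+84) + (−150u^2−450u+4200)
  u^3−37u+84 = (−(1/150)u+1/50)(−150u^2−450u+4200) + (0)
Last nonzero remainder: −150u^2−450u+4200. Dividing through by −150 gives the monic gcd u^2+3u−28.

u^2+3u−28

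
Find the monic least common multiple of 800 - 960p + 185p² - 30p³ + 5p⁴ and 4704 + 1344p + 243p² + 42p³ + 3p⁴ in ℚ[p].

7840 - 7168p - 715p² + 32p³ + 2p⁴ + 8p⁵ + p⁶

Euclidean algorithm in ℚ[p]:
  5p⁴ - 30p³ + 185p² - 960p + 800 = (5/3)(3p⁴ + 42p³ + 243p² + 1344p + 4704) + (-100p³ - 220p² - 3200p - 7040)
  3p⁴ + 42p³ + 243p² + 1344p + 4704 = (-(3/100)p - 177/500)(-100p³ - 220p² - 3200p - 7040) + ((1728/25)p² + 55296/25)
  -100p³ - 220p² - 3200p - 7040 = (-(625/432)p - 1375/432)((1728/25)p² + 55296/25) + (0)
Last nonzero remainder: (1728/25)p² + 55296/25. Dividing through by 1728/25 gives the monic gcd p² + 32.
Then lcm(f, g) = f·g / gcd(f, g); expanding and making the result monic gives the answer.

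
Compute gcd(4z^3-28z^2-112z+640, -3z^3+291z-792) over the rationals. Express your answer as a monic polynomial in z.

z-8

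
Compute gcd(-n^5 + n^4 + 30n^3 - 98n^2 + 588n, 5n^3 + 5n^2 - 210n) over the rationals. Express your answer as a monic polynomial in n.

Repeated division with remainder:
  -n^5 + n^4 + 30n^3 - 98n^2 + 588n = (-(1/5)n^2 + (2/5)n - 14/5)(5n^3 + 5n^2 - 210n) + (0)
Last nonzero remainder: 5n^3 + 5n^2 - 210n. Dividing through by 5 gives the monic gcd n^3 + n^2 - 42n.

n^3 + n^2 - 42n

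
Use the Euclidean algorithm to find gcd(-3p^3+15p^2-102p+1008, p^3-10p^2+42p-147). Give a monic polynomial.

p-7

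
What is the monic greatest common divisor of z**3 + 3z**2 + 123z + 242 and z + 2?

Repeated division with remainder:
  z**3 + 3z**2 + 123z + 242 = (z**2 + z + 121)(z + 2) + (0)
The last nonzero remainder z + 2 is already monic.

z + 2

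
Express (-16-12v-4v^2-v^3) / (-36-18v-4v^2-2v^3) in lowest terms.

(8+2v+v^2)/(18+2v^2)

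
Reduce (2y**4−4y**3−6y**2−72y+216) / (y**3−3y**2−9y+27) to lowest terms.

By polynomial division,
  2y**4−4y**3−6y**2−72y+216 = (2y+2)(y**3−3y**2−9y+27) + (18y**2−108y+162)
  y**3−3y**2−9y+27 = ((1/18)y+1/6)(18y**2−108y+162) + (0)
Last nonzero remainder: 18y**2−108y+162. Dividing through by 18 gives the monic gcd y**2−6y+9.
Cancel y**2−6y+9 from numerator and denominator to get the reduced form.

(2y**2+8y+24)/(y+3)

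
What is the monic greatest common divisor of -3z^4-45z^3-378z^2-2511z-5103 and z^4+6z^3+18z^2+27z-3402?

z^3+12z^2+90z+567

Apply the Euclidean algorithm:
  -3z^4-45z^3-378z^2-2511z-5103 = (-3)(z^4+6z^3+18z^2+27z-3402) + (-27z^3-324z^2-2430z-15309)
  z^4+6z^3+18z^2+27z-3402 = (-(1/27)z+2/9)(-27z^3-324z^2-2430z-15309) + (0)
Last nonzero remainder: -27z^3-324z^2-2430z-15309. Dividing through by -27 gives the monic gcd z^3+12z^2+90z+567.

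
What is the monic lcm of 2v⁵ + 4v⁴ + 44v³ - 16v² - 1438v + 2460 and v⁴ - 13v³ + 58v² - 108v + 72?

v⁷ - 6v⁶ + 18v⁵ - 160v⁴ - 391v³ + 6886v² - 18468v + 14760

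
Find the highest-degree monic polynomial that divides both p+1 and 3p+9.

1

Apply the Euclidean algorithm:
  p+1 = (1/3)(3p+9) + (−2)
  3p+9 = (−(3/2)p−9/2)(−2) + (0)
The last nonzero remainder is the constant −2, so the polynomials are coprime and gcd = 1.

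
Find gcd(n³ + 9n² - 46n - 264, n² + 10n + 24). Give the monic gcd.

Apply the Euclidean algorithm:
  n³ + 9n² - 46n - 264 = (n - 1)(n² + 10n + 24) + (-60n - 240)
  n² + 10n + 24 = (-(1/60)n - 1/10)(-60n - 240) + (0)
Last nonzero remainder: -60n - 240. Dividing through by -60 gives the monic gcd n + 4.

n + 4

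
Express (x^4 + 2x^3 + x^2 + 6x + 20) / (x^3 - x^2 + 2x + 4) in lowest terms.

(x^2 + 4x + 5)/(x + 1)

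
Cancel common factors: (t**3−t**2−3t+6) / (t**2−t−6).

Apply the Euclidean algorithm:
  t**3−t**2−3t+6 = (t)(t**2−t−6) + (3t+6)
  t**2−t−6 = ((1/3)t−1)(3t+6) + (0)
Last nonzero remainder: 3t+6. Dividing through by 3 gives the monic gcd t+2.
Cancel t+2 from numerator and denominator to get the reduced form.

(t**2−3t+3)/(t−3)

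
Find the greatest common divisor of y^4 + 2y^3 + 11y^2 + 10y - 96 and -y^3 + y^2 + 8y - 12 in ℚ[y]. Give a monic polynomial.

Repeated division with remainder:
  y^4 + 2y^3 + 11y^2 + 10y - 96 = (-y - 3)(-y^3 + y^2 + 8y - 12) + (22y^2 + 22y - 132)
  -y^3 + y^2 + 8y - 12 = (-(1/22)y + 1/11)(22y^2 + 22y - 132) + (0)
Last nonzero remainder: 22y^2 + 22y - 132. Dividing through by 22 gives the monic gcd y^2 + y - 6.

y^2 + y - 6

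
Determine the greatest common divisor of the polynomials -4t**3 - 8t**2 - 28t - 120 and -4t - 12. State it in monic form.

Repeated division with remainder:
  -4t**3 - 8t**2 - 28t - 120 = (t**2 - t + 10)(-4t - 12) + (0)
Last nonzero remainder: -4t - 12. Dividing through by -4 gives the monic gcd t + 3.

t + 3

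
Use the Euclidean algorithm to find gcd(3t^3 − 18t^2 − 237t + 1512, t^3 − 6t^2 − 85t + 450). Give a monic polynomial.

By polynomial division,
  3t^3 − 18t^2 − 237t + 1512 = (3)(t^3 − 6t^2 − 85t + 450) + (18t + 162)
  t^3 − 6t^2 − 85t + 450 = ((1/18)t^2 − (5/6)t + 25/9)(18t + 162) + (0)
Last nonzero remainder: 18t + 162. Dividing through by 18 gives the monic gcd t + 9.

t + 9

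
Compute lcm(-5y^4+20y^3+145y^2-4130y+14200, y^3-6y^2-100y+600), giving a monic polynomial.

By polynomial division,
  -5y^4+20y^3+145y^2-4130y+14200 = (-5y-10)(y^3-6y^2-100y+600) + (-415y^2-2130y+20200)
  y^3-6y^2-100y+600 = (-(1/415)y+924/34445)(-415y^2-2130y+20200) + ((40044/6889)y+400440/6889)
  -415y^2-2130y+20200 = (-(2858935/40044)y+3478945/10011)((40044/6889)y+400440/6889) + (0)
Last nonzero remainder: (40044/6889)y+400440/6889. Dividing through by 40044/6889 gives the monic gcd y+10.
Then lcm(f, g) = f·g / gcd(f, g); expanding and making the result monic gives the answer.

y^6-20y^5+95y^4+1050y^3-17796y^2+95000y-170400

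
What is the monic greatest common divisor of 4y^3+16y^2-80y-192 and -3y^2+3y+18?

y+2

Repeated division with remainder:
  4y^3+16y^2-80y-192 = (-(4/3)y-20/3)(-3y^2+3y+18) + (-36y-72)
  -3y^2+3y+18 = ((1/12)y-1/4)(-36y-72) + (0)
Last nonzero remainder: -36y-72. Dividing through by -36 gives the monic gcd y+2.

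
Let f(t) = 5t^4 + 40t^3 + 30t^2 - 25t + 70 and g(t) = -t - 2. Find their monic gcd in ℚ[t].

t + 2

Repeated division with remainder:
  5t^4 + 40t^3 + 30t^2 - 25t + 70 = (-5t^3 - 30t^2 + 30t - 35)(-t - 2) + (0)
Last nonzero remainder: -t - 2. Dividing through by -1 gives the monic gcd t + 2.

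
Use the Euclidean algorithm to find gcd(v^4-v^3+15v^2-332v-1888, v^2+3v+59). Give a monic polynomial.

v^2+3v+59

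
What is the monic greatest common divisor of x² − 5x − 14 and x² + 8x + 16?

By polynomial division,
  x² − 5x − 14 = (x² + 8x + 16) + (−13x − 30)
  x² + 8x + 16 = (−(1/13)x − 74/169)(−13x − 30) + (484/169)
  −13x − 30 = (−(2197/484)x − 2535/242)(484/169) + (0)
The last nonzero remainder is the constant 484/169, so the polynomials are coprime and gcd = 1.

1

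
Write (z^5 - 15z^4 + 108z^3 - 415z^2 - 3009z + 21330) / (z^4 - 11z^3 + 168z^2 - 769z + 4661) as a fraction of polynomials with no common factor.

By polynomial division,
  z^5 - 15z^4 + 108z^3 - 415z^2 - 3009z + 21330 = (z - 4)(z^4 - 11z^3 + 168z^2 - 769z + 4661) + (-104z^3 + 1026z^2 - 10746z + 39974)
  z^4 - 11z^3 + 168z^2 - 769z + 4661 = (-(1/104)z + 59/5408)(-104z^3 + 1026z^2 - 10746z + 39974) + ((144609/2704)z^2 - (723045/2704)z + 11424111/2704)
  -104z^3 + 1026z^2 - 10746z + 39974 = (-(281216/144609)z + 1368224/144609)((144609/2704)z^2 - (723045/2704)z + 11424111/2704) + (0)
Last nonzero remainder: (144609/2704)z^2 - (723045/2704)z + 11424111/2704. Dividing through by 144609/2704 gives the monic gcd z^2 - 5z + 79.
Cancel z^2 - 5z + 79 from numerator and denominator to get the reduced form.

(z^3 - 10z^2 - 21z + 270)/(z^2 - 6z + 59)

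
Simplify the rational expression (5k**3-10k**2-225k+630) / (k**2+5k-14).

Euclidean algorithm in ℚ[k]:
  5k**3-10k**2-225k+630 = (5k-35)(k**2+5k-14) + (20k+140)
  k**2+5k-14 = ((1/20)k-1/10)(20k+140) + (0)
Last nonzero remainder: 20k+140. Dividing through by 20 gives the monic gcd k+7.
Cancel k+7 from numerator and denominator to get the reduced form.

(5k**2-45k+90)/(k-2)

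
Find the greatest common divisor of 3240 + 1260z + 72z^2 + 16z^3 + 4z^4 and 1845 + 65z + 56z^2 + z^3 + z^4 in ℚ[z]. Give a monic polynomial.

45 - 5z + z^2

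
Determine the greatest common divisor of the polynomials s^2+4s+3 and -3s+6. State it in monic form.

1

Repeated division with remainder:
  s^2+4s+3 = (-(1/3)s-2)(-3s+6) + (15)
  -3s+6 = (-(1/5)s+2/5)(15) + (0)
The last nonzero remainder is the constant 15, so the polynomials are coprime and gcd = 1.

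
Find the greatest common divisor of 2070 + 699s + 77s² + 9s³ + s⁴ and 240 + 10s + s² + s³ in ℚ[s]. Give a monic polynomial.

Repeated division with remainder:
  s⁴ + 9s³ + 77s² + 699s + 2070 = (s + 8)(s³ + s² + 10s + 240) + (59s² + 379s + 150)
  s³ + s² + 10s + 240 = ((1/59)s − 320/3481)(59s² + 379s + 150) + ((147240/3481)s + 883440/3481)
  59s² + 379s + 150 = ((205379/147240)s + 17405/29448)((147240/3481)s + 883440/3481) + (0)
Last nonzero remainder: (147240/3481)s + 883440/3481. Dividing through by 147240/3481 gives the monic gcd s + 6.

6 + s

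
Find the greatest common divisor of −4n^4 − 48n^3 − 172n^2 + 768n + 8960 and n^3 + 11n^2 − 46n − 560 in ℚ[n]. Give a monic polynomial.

n + 8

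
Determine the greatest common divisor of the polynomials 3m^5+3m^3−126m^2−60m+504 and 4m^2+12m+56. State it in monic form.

Euclidean algorithm in ℚ[m]:
  3m^5+3m^3−126m^2−60m+504 = ((3/4)m^3−(9/4)m^2−3m+9)(4m^2+12m+56) + (0)
Last nonzero remainder: 4m^2+12m+56. Dividing through by 4 gives the monic gcd m^2+3m+14.

m^2+3m+14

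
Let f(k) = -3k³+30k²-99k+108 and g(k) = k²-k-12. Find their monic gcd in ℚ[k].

Repeated division with remainder:
  -3k³+30k²-99k+108 = (-3k+27)(k²-k-12) + (-108k+432)
  k²-k-12 = (-(1/108)k-1/36)(-108k+432) + (0)
Last nonzero remainder: -108k+432. Dividing through by -108 gives the monic gcd k-4.

k-4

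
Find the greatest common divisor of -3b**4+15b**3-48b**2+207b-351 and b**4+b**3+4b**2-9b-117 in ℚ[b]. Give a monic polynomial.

b**3-2b**2+10b-39

Apply the Euclidean algorithm:
  -3b**4+15b**3-48b**2+207b-351 = (-3)(b**4+b**3+4b**2-9b-117) + (18b**3-36b**2+180b-702)
  b**4+b**3+4b**2-9b-117 = ((1/18)b+1/6)(18b**3-36b**2+180b-702) + (0)
Last nonzero remainder: 18b**3-36b**2+180b-702. Dividing through by 18 gives the monic gcd b**3-2b**2+10b-39.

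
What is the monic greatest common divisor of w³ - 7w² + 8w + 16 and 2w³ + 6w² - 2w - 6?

w + 1

Euclidean algorithm in ℚ[w]:
  w³ - 7w² + 8w + 16 = (1/2)(2w³ + 6w² - 2w - 6) + (-10w² + 9w + 19)
  2w³ + 6w² - 2w - 6 = (-(1/5)w - 39/50)(-10w² + 9w + 19) + ((441/50)w + 441/50)
  -10w² + 9w + 19 = (-(500/441)w + 950/441)((441/50)w + 441/50) + (0)
Last nonzero remainder: (441/50)w + 441/50. Dividing through by 441/50 gives the monic gcd w + 1.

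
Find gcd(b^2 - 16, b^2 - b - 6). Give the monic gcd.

Euclidean algorithm in ℚ[b]:
  b^2 - 16 = (b^2 - b - 6) + (b - 10)
  b^2 - b - 6 = (b + 9)(b - 10) + (84)
  b - 10 = ((1/84)b - 5/42)(84) + (0)
The last nonzero remainder is the constant 84, so the polynomials are coprime and gcd = 1.

1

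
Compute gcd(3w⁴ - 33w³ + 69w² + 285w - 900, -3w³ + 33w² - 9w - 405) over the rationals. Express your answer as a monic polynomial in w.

w² - 2w - 15

Repeated division with remainder:
  3w⁴ - 33w³ + 69w² + 285w - 900 = (-w)(-3w³ + 33w² - 9w - 405) + (60w² - 120w - 900)
  -3w³ + 33w² - 9w - 405 = (-(1/20)w + 9/20)(60w² - 120w - 900) + (0)
Last nonzero remainder: 60w² - 120w - 900. Dividing through by 60 gives the monic gcd w² - 2w - 15.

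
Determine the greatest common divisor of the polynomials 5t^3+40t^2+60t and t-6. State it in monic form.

1

By polynomial division,
  5t^3+40t^2+60t = (5t^2+70t+480)(t-6) + (2880)
  t-6 = ((1/2880)t-1/480)(2880) + (0)
The last nonzero remainder is the constant 2880, so the polynomials are coprime and gcd = 1.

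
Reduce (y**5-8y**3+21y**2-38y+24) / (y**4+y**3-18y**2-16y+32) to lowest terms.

Euclidean algorithm in ℚ[y]:
  y**5-8y**3+21y**2-38y+24 = (y-1)(y**4+y**3-18y**2-16y+32) + (11y**3+19y**2-86y+56)
  y**4+y**3-18y**2-16y+32 = ((1/11)y-8/121)(11y**3+19y**2-86y+56) + (-(1080/121)y**2-(3240/121)y+4320/121)
  11y**3+19y**2-86y+56 = (-(1331/1080)y+847/540)(-(1080/121)y**2-(3240/121)y+4320/121) + (0)
Last nonzero remainder: -(1080/121)y**2-(3240/121)y+4320/121. Dividing through by -1080/121 gives the monic gcd y**2+3y-4.
Cancel y**2+3y-4 from numerator and denominator to get the reduced form.

(y**3-3y**2+5y-6)/(y**2-2y-8)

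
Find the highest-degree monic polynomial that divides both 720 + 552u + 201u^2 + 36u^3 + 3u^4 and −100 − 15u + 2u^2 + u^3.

Euclidean algorithm in ℚ[u]:
  3u^4 + 36u^3 + 201u^2 + 552u + 720 = (3u + 30)(u^3 + 2u^2 − 15u − 100) + (186u^2 + 1302u + 3720)
  u^3 + 2u^2 − 15u − 100 = ((1/186)u − 5/186)(186u^2 + 1302u + 3720) + (0)
Last nonzero remainder: 186u^2 + 1302u + 3720. Dividing through by 186 gives the monic gcd u^2 + 7u + 20.

20 + 7u + u^2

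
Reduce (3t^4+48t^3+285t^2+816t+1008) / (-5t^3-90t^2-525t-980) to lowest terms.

(-3t^2-15t-36)/(5t+35)

By polynomial division,
  3t^4+48t^3+285t^2+816t+1008 = (-(3/5)t+6/5)(-5t^3-90t^2-525t-980) + (78t^2+858t+2184)
  -5t^3-90t^2-525t-980 = (-(5/78)t-35/78)(78t^2+858t+2184) + (0)
Last nonzero remainder: 78t^2+858t+2184. Dividing through by 78 gives the monic gcd t^2+11t+28.
Cancel t^2+11t+28 from numerator and denominator to get the reduced form.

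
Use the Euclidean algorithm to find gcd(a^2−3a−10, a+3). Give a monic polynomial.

1

Repeated division with remainder:
  a^2−3a−10 = (a−6)(a+3) + (8)
  a+3 = ((1/8)a+3/8)(8) + (0)
The last nonzero remainder is the constant 8, so the polynomials are coprime and gcd = 1.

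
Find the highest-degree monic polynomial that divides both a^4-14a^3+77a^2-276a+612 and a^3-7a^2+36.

Apply the Euclidean algorithm:
  a^4-14a^3+77a^2-276a+612 = (a-7)(a^3-7a^2+36) + (28a^2-312a+864)
  a^3-7a^2+36 = ((1/28)a+29/196)(28a^2-312a+864) + ((750/49)a-4500/49)
  28a^2-312a+864 = ((686/375)a-1176/125)((750/49)a-4500/49) + (0)
Last nonzero remainder: (750/49)a-4500/49. Dividing through by 750/49 gives the monic gcd a-6.

a-6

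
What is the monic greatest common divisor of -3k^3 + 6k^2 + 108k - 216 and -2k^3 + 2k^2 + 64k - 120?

Repeated division with remainder:
  -3k^3 + 6k^2 + 108k - 216 = (3/2)(-2k^3 + 2k^2 + 64k - 120) + (3k^2 + 12k - 36)
  -2k^3 + 2k^2 + 64k - 120 = (-(2/3)k + 10/3)(3k^2 + 12k - 36) + (0)
Last nonzero remainder: 3k^2 + 12k - 36. Dividing through by 3 gives the monic gcd k^2 + 4k - 12.

k^2 + 4k - 12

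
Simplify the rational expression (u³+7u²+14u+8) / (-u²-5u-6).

(-u²-5u-4)/(u+3)

Euclidean algorithm in ℚ[u]:
  u³+7u²+14u+8 = (-u-2)(-u²-5u-6) + (-2u-4)
  -u²-5u-6 = ((1/2)u+3/2)(-2u-4) + (0)
Last nonzero remainder: -2u-4. Dividing through by -2 gives the monic gcd u+2.
Cancel u+2 from numerator and denominator to get the reduced form.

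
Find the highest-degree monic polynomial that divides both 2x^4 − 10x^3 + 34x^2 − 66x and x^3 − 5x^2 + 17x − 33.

By polynomial division,
  2x^4 − 10x^3 + 34x^2 − 66x = (2x)(x^3 − 5x^2 + 17x − 33) + (0)
The last nonzero remainder x^3 − 5x^2 + 17x − 33 is already monic.

x^3 − 5x^2 + 17x − 33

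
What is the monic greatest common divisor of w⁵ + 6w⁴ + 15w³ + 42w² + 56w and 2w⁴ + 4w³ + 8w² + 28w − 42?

Apply the Euclidean algorithm:
  w⁵ + 6w⁴ + 15w³ + 42w² + 56w = ((1/2)w + 2)(2w⁴ + 4w³ + 8w² + 28w − 42) + (3w³ + 12w² + 21w + 84)
  2w⁴ + 4w³ + 8w² + 28w − 42 = ((2/3)w − 4/3)(3w³ + 12w² + 21w + 84) + (10w² + 70)
  3w³ + 12w² + 21w + 84 = ((3/10)w + 6/5)(10w² + 70) + (0)
Last nonzero remainder: 10w² + 70. Dividing through by 10 gives the monic gcd w² + 7.

w² + 7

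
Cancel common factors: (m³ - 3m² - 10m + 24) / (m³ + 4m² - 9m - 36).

Euclidean algorithm in ℚ[m]:
  m³ - 3m² - 10m + 24 = (m³ + 4m² - 9m - 36) + (-7m² - m + 60)
  m³ + 4m² - 9m - 36 = (-(1/7)m - 27/49)(-7m² - m + 60) + (-(48/49)m - 144/49)
  -7m² - m + 60 = ((343/48)m - 245/12)(-(48/49)m - 144/49) + (0)
Last nonzero remainder: -(48/49)m - 144/49. Dividing through by -48/49 gives the monic gcd m + 3.
Cancel m + 3 from numerator and denominator to get the reduced form.

(m² - 6m + 8)/(m² + m - 12)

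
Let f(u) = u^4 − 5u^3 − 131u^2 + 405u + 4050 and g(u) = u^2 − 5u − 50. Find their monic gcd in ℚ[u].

u^2 − 5u − 50

Apply the Euclidean algorithm:
  u^4 − 5u^3 − 131u^2 + 405u + 4050 = (u^2 − 81)(u^2 − 5u − 50) + (0)
The last nonzero remainder u^2 − 5u − 50 is already monic.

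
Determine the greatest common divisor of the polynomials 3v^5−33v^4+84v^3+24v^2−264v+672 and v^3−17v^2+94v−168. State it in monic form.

Repeated division with remainder:
  3v^5−33v^4+84v^3+24v^2−264v+672 = (3v^2+18v+108)(v^3−17v^2+94v−168) + (672v^2−7392v+18816)
  v^3−17v^2+94v−168 = ((1/672)v−1/112)(672v^2−7392v+18816) + (0)
Last nonzero remainder: 672v^2−7392v+18816. Dividing through by 672 gives the monic gcd v^2−11v+28.

v^2−11v+28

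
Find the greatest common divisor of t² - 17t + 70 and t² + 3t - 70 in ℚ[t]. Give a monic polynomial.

t - 7

Apply the Euclidean algorithm:
  t² - 17t + 70 = (t² + 3t - 70) + (-20t + 140)
  t² + 3t - 70 = (-(1/20)t - 1/2)(-20t + 140) + (0)
Last nonzero remainder: -20t + 140. Dividing through by -20 gives the monic gcd t - 7.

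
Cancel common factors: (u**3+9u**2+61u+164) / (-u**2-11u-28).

(-u**2-5u-41)/(u+7)

Apply the Euclidean algorithm:
  u**3+9u**2+61u+164 = (-u+2)(-u**2-11u-28) + (55u+220)
  -u**2-11u-28 = (-(1/55)u-7/55)(55u+220) + (0)
Last nonzero remainder: 55u+220. Dividing through by 55 gives the monic gcd u+4.
Cancel u+4 from numerator and denominator to get the reduced form.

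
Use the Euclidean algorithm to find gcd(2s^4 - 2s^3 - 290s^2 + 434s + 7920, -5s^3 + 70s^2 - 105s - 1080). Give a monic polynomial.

s^2 - 17s + 72

By polynomial division,
  2s^4 - 2s^3 - 290s^2 + 434s + 7920 = (-(2/5)s - 26/5)(-5s^3 + 70s^2 - 105s - 1080) + (32s^2 - 544s + 2304)
  -5s^3 + 70s^2 - 105s - 1080 = (-(5/32)s - 15/32)(32s^2 - 544s + 2304) + (0)
Last nonzero remainder: 32s^2 - 544s + 2304. Dividing through by 32 gives the monic gcd s^2 - 17s + 72.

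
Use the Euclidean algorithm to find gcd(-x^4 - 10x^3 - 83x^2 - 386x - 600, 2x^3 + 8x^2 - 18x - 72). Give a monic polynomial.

x^2 + 7x + 12

Euclidean algorithm in ℚ[x]:
  -x^4 - 10x^3 - 83x^2 - 386x - 600 = (-(1/2)x - 3)(2x^3 + 8x^2 - 18x - 72) + (-68x^2 - 476x - 816)
  2x^3 + 8x^2 - 18x - 72 = (-(1/34)x + 3/34)(-68x^2 - 476x - 816) + (0)
Last nonzero remainder: -68x^2 - 476x - 816. Dividing through by -68 gives the monic gcd x^2 + 7x + 12.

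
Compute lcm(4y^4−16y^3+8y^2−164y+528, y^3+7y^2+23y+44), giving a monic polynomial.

Repeated division with remainder:
  4y^4−16y^3+8y^2−164y+528 = (4y−44)(y^3+7y^2+23y+44) + (224y^2+672y+2464)
  y^3+7y^2+23y+44 = ((1/224)y+1/56)(224y^2+672y+2464) + (0)
Last nonzero remainder: 224y^2+672y+2464. Dividing through by 224 gives the monic gcd y^2+3y+11.
Then lcm(f, g) = f·g / gcd(f, g); expanding and making the result monic gives the answer.

y^5−14y^3−33y^2−32y+528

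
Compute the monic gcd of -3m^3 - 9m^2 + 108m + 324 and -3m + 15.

1

Repeated division with remainder:
  -3m^3 - 9m^2 + 108m + 324 = (m^2 + 8m + 4)(-3m + 15) + (264)
  -3m + 15 = (-(1/88)m + 5/88)(264) + (0)
The last nonzero remainder is the constant 264, so the polynomials are coprime and gcd = 1.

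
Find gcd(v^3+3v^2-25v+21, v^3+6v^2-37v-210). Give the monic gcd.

v+7

Apply the Euclidean algorithm:
  v^3+3v^2-25v+21 = (v^3+6v^2-37v-210) + (-3v^2+12v+231)
  v^3+6v^2-37v-210 = (-(1/3)v-10/3)(-3v^2+12v+231) + (80v+560)
  -3v^2+12v+231 = (-(3/80)v+33/80)(80v+560) + (0)
Last nonzero remainder: 80v+560. Dividing through by 80 gives the monic gcd v+7.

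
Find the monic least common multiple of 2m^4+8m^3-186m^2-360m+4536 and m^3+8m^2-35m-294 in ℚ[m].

Euclidean algorithm in ℚ[m]:
  2m^4+8m^3-186m^2-360m+4536 = (2m-8)(m^3+8m^2-35m-294) + (-52m^2-52m+2184)
  m^3+8m^2-35m-294 = (-(1/52)m-7/52)(-52m^2-52m+2184) + (0)
Last nonzero remainder: -52m^2-52m+2184. Dividing through by -52 gives the monic gcd m^2+m-42.
Then lcm(f, g) = f·g / gcd(f, g); expanding and making the result monic gives the answer.

m^5+11m^4-65m^3-831m^2+1008m+15876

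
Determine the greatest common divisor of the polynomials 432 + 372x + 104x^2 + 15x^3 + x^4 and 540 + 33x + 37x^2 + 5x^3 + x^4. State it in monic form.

By polynomial division,
  x^4 + 15x^3 + 104x^2 + 372x + 432 = (x^4 + 5x^3 + 37x^2 + 33x + 540) + (10x^3 + 67x^2 + 339x - 108)
  x^4 + 5x^3 + 37x^2 + 33x + 540 = ((1/10)x - 17/100)(10x^3 + 67x^2 + 339x - 108) + ((1449/100)x^2 + (10143/100)x + 13041/25)
  10x^3 + 67x^2 + 339x - 108 = ((1000/1449)x - 100/483)((1449/100)x^2 + (10143/100)x + 13041/25) + (0)
Last nonzero remainder: (1449/100)x^2 + (10143/100)x + 13041/25. Dividing through by 1449/100 gives the monic gcd x^2 + 7x + 36.

36 + 7x + x^2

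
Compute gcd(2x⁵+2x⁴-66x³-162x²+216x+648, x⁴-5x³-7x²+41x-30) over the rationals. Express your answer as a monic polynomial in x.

x²+x-6

Apply the Euclidean algorithm:
  2x⁵+2x⁴-66x³-162x²+216x+648 = (2x+12)(x⁴-5x³-7x²+41x-30) + (8x³-160x²-216x+1008)
  x⁴-5x³-7x²+41x-30 = ((1/8)x+15/8)(8x³-160x²-216x+1008) + (320x²+320x-1920)
  8x³-160x²-216x+1008 = ((1/40)x-21/40)(320x²+320x-1920) + (0)
Last nonzero remainder: 320x²+320x-1920. Dividing through by 320 gives the monic gcd x²+x-6.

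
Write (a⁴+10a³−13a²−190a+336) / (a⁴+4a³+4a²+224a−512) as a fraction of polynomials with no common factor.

Euclidean algorithm in ℚ[a]:
  a⁴+10a³−13a²−190a+336 = (a⁴+4a³+4a²+224a−512) + (6a³−17a²−414a+848)
  a⁴+4a³+4a²+224a−512 = ((1/6)a+41/36)(6a³−17a²−414a+848) + ((3325/36)a²+(3325/6)a−13300/9)
  6a³−17a²−414a+848 = ((216/3325)a−1908/3325)((3325/36)a²+(3325/6)a−13300/9) + (0)
Last nonzero remainder: (3325/36)a²+(3325/6)a−13300/9. Dividing through by 3325/36 gives the monic gcd a²+6a−16.
Cancel a²+6a−16 from numerator and denominator to get the reduced form.

(a²+4a−21)/(a²−2a+32)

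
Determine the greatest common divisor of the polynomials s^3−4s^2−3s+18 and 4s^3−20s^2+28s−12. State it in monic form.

By polynomial division,
  s^3−4s^2−3s+18 = (1/4)(4s^3−20s^2+28s−12) + (s^2−10s+21)
  4s^3−20s^2+28s−12 = (4s+20)(s^2−10s+21) + (144s−432)
  s^2−10s+21 = ((1/144)s−7/144)(144s−432) + (0)
Last nonzero remainder: 144s−432. Dividing through by 144 gives the monic gcd s−3.

s−3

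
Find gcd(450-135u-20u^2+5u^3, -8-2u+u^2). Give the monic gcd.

1

Repeated division with remainder:
  5u^3-20u^2-135u+450 = (5u-10)(u^2-2u-8) + (-115u+370)
  u^2-2u-8 = (-(1/115)u-28/2645)(-115u+370) + (-2160/529)
  -115u+370 = ((12167/432)u-19573/216)(-2160/529) + (0)
The last nonzero remainder is the constant -2160/529, so the polynomials are coprime and gcd = 1.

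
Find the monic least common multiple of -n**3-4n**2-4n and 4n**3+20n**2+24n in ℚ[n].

n**4+7n**3+16n**2+12n

Apply the Euclidean algorithm:
  -n**3-4n**2-4n = (-1/4)(4n**3+20n**2+24n) + (n**2+2n)
  4n**3+20n**2+24n = (4n+12)(n**2+2n) + (0)
The last nonzero remainder n**2+2n is already monic.
Then lcm(f, g) = f·g / gcd(f, g); expanding and making the result monic gives the answer.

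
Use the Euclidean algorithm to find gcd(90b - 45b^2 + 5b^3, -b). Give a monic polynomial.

b

Repeated division with remainder:
  5b^3 - 45b^2 + 90b = (-5b^2 + 45b - 90)(-b) + (0)
Last nonzero remainder: -b. Dividing through by -1 gives the monic gcd b.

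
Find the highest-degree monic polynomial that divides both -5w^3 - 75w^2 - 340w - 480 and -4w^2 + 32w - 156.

1

Repeated division with remainder:
  -5w^3 - 75w^2 - 340w - 480 = ((5/4)w + 115/4)(-4w^2 + 32w - 156) + (-1065w + 4005)
  -4w^2 + 32w - 156 = ((4/1065)w - 1204/75615)(-1065w + 4005) + (-464928/5041)
  -1065w + 4005 = ((1789555/154976)w - 6729735/154976)(-464928/5041) + (0)
The last nonzero remainder is the constant -464928/5041, so the polynomials are coprime and gcd = 1.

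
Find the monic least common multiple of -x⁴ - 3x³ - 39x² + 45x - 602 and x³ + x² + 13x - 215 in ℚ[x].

Euclidean algorithm in ℚ[x]:
  -x⁴ - 3x³ - 39x² + 45x - 602 = (-x - 2)(x³ + x² + 13x - 215) + (-24x² - 144x - 1032)
  x³ + x² + 13x - 215 = (-(1/24)x + 5/24)(-24x² - 144x - 1032) + (0)
Last nonzero remainder: -24x² - 144x - 1032. Dividing through by -24 gives the monic gcd x² + 6x + 43.
Then lcm(f, g) = f·g / gcd(f, g); expanding and making the result monic gives the answer.

x⁵ - 2x⁴ + 24x³ - 240x² + 827x - 3010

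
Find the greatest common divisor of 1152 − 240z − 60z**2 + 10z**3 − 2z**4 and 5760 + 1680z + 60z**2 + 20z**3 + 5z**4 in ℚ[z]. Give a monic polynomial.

192 + 24z − 2z**2 + z**3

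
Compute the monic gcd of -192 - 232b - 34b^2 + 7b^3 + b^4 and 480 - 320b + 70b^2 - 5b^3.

-6 + b

Apply the Euclidean algorithm:
  b^4 + 7b^3 - 34b^2 - 232b - 192 = (-(1/5)b - 21/5)(-5b^3 + 70b^2 - 320b + 480) + (196b^2 - 1480b + 1824)
  -5b^3 + 70b^2 - 320b + 480 = (-(5/196)b + 395/2401)(196b^2 - 1480b + 1824) + (-(72000/2401)b + 432000/2401)
  196b^2 - 1480b + 1824 = (-(117649/18000)b + 45619/4500)(-(72000/2401)b + 432000/2401) + (0)
Last nonzero remainder: -(72000/2401)b + 432000/2401. Dividing through by -72000/2401 gives the monic gcd b - 6.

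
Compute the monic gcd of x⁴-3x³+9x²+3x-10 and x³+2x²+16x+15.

x+1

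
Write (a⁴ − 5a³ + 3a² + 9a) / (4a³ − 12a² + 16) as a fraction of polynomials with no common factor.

(a³ − 6a² + 9a)/(4a² − 16a + 16)

Euclidean algorithm in ℚ[a]:
  a⁴ − 5a³ + 3a² + 9a = ((1/4)a − 1/2)(4a³ − 12a² + 16) + (−3a² + 5a + 8)
  4a³ − 12a² + 16 = (−(4/3)a + 16/9)(−3a² + 5a + 8) + ((16/9)a + 16/9)
  −3a² + 5a + 8 = (−(27/16)a + 9/2)((16/9)a + 16/9) + (0)
Last nonzero remainder: (16/9)a + 16/9. Dividing through by 16/9 gives the monic gcd a + 1.
Cancel a + 1 from numerator and denominator to get the reduced form.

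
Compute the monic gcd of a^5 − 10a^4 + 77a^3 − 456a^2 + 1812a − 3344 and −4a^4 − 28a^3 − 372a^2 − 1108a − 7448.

a^2 + a + 38

By polynomial division,
  a^5 − 10a^4 + 77a^3 − 456a^2 + 1812a − 3344 = (−(1/4)a + 17/4)(−4a^4 − 28a^3 − 372a^2 − 1108a − 7448) + (103a^3 + 848a^2 + 4659a + 28310)
  −4a^4 − 28a^3 − 372a^2 − 1108a − 7448 = (−(4/103)a + 508/10609)(103a^3 + 848a^2 + 4659a + 28310) + (−(2457824/10609)a^2 − (2457824/10609)a − 93397312/10609)
  103a^3 + 848a^2 + 4659a + 28310 = (−(1092727/2457824)a − 7903705/2457824)(−(2457824/10609)a^2 − (2457824/10609)a − 93397312/10609) + (0)
Last nonzero remainder: −(2457824/10609)a^2 − (2457824/10609)a − 93397312/10609. Dividing through by −2457824/10609 gives the monic gcd a^2 + a + 38.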